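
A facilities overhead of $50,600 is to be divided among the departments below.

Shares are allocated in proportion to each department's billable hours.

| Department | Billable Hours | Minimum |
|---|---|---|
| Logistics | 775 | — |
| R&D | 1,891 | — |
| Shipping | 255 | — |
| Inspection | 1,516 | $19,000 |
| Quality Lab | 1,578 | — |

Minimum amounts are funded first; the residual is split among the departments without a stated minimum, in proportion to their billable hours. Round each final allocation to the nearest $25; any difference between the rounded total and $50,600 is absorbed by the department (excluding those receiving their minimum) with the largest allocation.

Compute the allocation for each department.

Fund the minimums — Inspection $19,000. Remaining pool $31,600.
Remaining pool split over remaining billable hours 4,499: Logistics 5,443.43 → $5,450; R&D 13,281.97 → $13,275; Shipping 1,791.06 → $1,800; Quality Lab 11,083.53 → $11,075.

Logistics: $5,450 · R&D: $13,275 · Shipping: $1,800 · Inspection: $19,000 · Quality Lab: $11,075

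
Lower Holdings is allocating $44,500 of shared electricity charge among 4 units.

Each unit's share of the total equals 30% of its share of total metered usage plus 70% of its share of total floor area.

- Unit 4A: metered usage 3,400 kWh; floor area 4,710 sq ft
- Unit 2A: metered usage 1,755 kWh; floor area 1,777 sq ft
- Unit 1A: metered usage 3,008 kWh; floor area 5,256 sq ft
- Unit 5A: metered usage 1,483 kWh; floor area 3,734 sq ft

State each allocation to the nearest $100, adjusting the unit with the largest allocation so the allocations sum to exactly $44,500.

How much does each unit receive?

Totals — metered usage 9,646, floor area 15,477.
Combined weights (30% metered usage + 70% floor area): Unit 4A 0.3188; Unit 2A 0.1350; Unit 1A 0.3313; Unit 5A 0.2150.
Pro-rata amounts: Unit 4A 14,185.22; Unit 2A 6,005.41; Unit 1A 14,741.61; Unit 5A 9,567.75.
Rounded to nearest $100: Unit 4A $14,200; Unit 2A $6,000; Unit 1A $14,700; Unit 5A $9,600. Sum = $44,500.
No rounding difference to absorb.

Unit 4A: $14,200 | Unit 2A: $6,000 | Unit 1A: $14,700 | Unit 5A: $9,600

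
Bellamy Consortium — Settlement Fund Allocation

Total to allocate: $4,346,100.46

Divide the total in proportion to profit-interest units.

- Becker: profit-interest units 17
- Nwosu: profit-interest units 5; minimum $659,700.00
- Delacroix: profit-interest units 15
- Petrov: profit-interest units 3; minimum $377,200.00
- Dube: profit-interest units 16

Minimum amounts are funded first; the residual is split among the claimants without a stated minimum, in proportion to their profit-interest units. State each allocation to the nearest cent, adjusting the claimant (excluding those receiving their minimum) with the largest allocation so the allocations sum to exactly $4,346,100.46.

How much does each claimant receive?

Fund the minimums — Nwosu $659,700.00; Petrov $377,200.00. Residual $3,309,200.46.
Residual split over remaining profit-interest units 48: Becker 1,172,008.4963 → $1,172,008.50; Delacroix 1,034,125.1438 → $1,034,125.14; Dube 1,103,066.8200 → $1,103,066.82.

Becker: $1,172,008.50 · Nwosu: $659,700.00 · Delacroix: $1,034,125.14 · Petrov: $377,200.00 · Dube: $1,103,066.82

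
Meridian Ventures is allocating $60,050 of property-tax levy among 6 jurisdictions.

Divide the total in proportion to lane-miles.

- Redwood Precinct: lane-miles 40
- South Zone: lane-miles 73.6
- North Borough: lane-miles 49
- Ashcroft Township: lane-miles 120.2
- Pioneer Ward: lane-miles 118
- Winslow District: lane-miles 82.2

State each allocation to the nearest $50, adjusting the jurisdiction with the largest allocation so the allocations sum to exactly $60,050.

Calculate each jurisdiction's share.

Total lane-miles = 483.
Pro-rata amounts: Redwood Precinct 40/483 × $60,050 = 4,973.08; South Zone 73.6/483 × $60,050 = 9,150.48; North Borough 49/483 × $60,050 = 6,092.03; Ashcroft Township 120.2/483 × $60,050 = 14,944.12; Pioneer Ward 118/483 × $60,050 = 14,670.60; Winslow District 82.2/483 × $60,050 = 10,219.69.
After rounding ($50): Redwood Precinct $4,950; South Zone $9,150; North Borough $6,100; Ashcroft Township $14,950; Pioneer Ward $14,650; Winslow District $10,200. Sum = $60,000.
Difference $60,050 − $60,000 = +$50 applied to largest allocation (Ashcroft Township): Ashcroft Township becomes $15,000.

Redwood Precinct: $4,950 · South Zone: $9,150 · North Borough: $6,100 · Ashcroft Township: $15,000 · Pioneer Ward: $14,650 · Winslow District: $10,200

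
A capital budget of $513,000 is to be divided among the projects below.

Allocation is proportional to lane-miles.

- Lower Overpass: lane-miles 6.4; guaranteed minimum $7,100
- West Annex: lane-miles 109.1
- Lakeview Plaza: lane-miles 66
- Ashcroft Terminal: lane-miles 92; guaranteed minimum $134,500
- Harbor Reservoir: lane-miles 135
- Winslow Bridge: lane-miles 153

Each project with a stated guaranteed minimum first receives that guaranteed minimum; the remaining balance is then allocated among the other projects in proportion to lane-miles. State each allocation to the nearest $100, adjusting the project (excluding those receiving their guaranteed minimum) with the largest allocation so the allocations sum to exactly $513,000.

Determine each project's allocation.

Lower Overpass: $7,100; West Annex: $87,500; Lakeview Plaza: $52,900; Ashcroft Terminal: $134,500; Harbor Reservoir: $108,300; Winslow Bridge: $122,700

Minimums first: Lower Overpass $7,100; Ashcroft Terminal $134,500. Balance $371,400.
Balance split over remaining lane-miles 463.1: West Annex 87,496.74 → $87,500; Lakeview Plaza 52,931.12 → $52,900; Harbor Reservoir 108,268.19 → $108,300; Winslow Bridge 122,703.95 → $122,700.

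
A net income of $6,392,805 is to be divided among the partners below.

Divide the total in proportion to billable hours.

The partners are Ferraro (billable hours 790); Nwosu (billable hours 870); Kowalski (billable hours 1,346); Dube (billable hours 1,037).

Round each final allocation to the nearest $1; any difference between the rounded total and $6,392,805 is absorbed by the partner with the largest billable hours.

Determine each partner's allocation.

Ferraro: $1,249,151; Nwosu: $1,375,647; Kowalski: $2,128,299; Dube: $1,639,708

Total billable hours = 4,043.
Proportional shares: Ferraro 790/4,043 × $6,392,805 = 1,249,150.62; Nwosu 870/4,043 × $6,392,805 = 1,375,646.88; Kowalski 1,346/4,043 × $6,392,805 = 2,128,299.66; Dube 1,037/4,043 × $6,392,805 = 1,639,707.84.
After rounding ($1): Ferraro $1,249,151; Nwosu $1,375,647; Kowalski $2,128,300; Dube $1,639,708. Sum = $6,392,806.
Difference $6,392,805 − $6,392,806 = −$1 applied to largest billable hours (Kowalski): Kowalski becomes $2,128,299.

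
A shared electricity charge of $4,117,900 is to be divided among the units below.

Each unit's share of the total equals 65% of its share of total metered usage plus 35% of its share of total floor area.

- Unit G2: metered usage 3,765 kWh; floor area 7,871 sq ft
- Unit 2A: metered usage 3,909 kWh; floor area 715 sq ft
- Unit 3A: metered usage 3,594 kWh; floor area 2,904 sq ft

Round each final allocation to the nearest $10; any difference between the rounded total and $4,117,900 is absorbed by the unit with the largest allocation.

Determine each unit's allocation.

Unit G2: $1,881,660 · Unit 2A: $1,018,240 · Unit 3A: $1,218,000

Metered usage total 11,268; floor area total 11,490.
Combined weights (65% metered usage + 35% floor area): Unit G2 0.4569; Unit 2A 0.2473; Unit 3A 0.2958.
Raw shares: Unit G2 1,881,659.98; Unit 2A 1,018,242.83; Unit 3A 1,217,997.19.
Rounded to nearest $10: Unit G2 $1,881,660; Unit 2A $1,018,240; Unit 3A $1,218,000. Sum = $4,117,900.
No rounding difference to absorb.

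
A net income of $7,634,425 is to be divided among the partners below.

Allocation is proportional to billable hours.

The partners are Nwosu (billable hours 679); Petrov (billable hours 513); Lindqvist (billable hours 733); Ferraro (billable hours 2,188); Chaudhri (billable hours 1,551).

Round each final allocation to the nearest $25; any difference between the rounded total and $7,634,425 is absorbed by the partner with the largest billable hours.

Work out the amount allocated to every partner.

Nwosu: $915,225; Petrov: $691,475; Lindqvist: $988,000; Ferraro: $2,949,150; Chaudhri: $2,090,575

Total billable hours = 679 + 513 + 733 + 2,188 + 1,551 = 5,664.
Proportional shares: Nwosu 915,214.44; Petrov 691,465.40; Lindqvist 988,000.27; Ferraro 2,949,174.06; Chaudhri 2,090,570.83.
At nearest $25: Nwosu $915,225; Petrov $691,475; Lindqvist $988,000; Ferraro $2,949,175; Chaudhri $2,090,575. Sum = $7,634,450.
Difference $7,634,425 − $7,634,450 = −$25 applied to largest billable hours (Ferraro): Ferraro becomes $2,949,150.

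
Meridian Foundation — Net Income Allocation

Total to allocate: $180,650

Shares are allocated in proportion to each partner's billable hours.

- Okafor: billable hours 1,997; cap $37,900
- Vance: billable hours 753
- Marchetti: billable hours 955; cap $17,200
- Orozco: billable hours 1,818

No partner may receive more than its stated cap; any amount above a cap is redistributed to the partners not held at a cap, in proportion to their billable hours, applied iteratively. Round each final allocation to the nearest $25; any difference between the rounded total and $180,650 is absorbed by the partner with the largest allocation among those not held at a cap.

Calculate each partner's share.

Okafor: $37,900; Vance: $36,775; Marchetti: $17,200; Orozco: $88,775

Billable hours total: 5,523.
Pro-rata shares before constraints: Okafor 65,319.22; Vance 24,629.63; Marchetti 31,236.78; Orozco 59,464.37.
Capped: Okafor ($37,900), Marchetti ($17,200); balance $125,550 reallocated over remaining billable hours 2,571.
Redistributed shares: Vance 36,771.35 → $36,775; Orozco 88,778.65 → $88,775.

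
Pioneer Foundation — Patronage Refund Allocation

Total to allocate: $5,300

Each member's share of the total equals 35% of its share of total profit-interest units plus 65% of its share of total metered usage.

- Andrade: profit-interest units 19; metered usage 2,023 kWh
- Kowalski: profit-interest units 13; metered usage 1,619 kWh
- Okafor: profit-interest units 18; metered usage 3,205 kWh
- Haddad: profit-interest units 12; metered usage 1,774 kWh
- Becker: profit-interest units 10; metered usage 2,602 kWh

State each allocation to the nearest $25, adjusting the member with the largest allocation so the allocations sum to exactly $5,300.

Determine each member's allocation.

Totals — profit-interest units 72, metered usage 11,223.
Composite weights (35% profit-interest units + 65% metered usage): Andrade 0.2095; Kowalski 0.1570; Okafor 0.2731; Haddad 0.1611; Becker 0.1993.
Pro-rata amounts: Andrade 1,110.49; Kowalski 831.90; Okafor 1,447.55; Haddad 853.71; Becker 1,056.35.
At nearest $25: Andrade $1,100; Kowalski $825; Okafor $1,450; Haddad $850; Becker $1,050. Sum = $5,275.
Difference $5,300 − $5,275 = +$25 applied to largest allocation (Okafor): Okafor becomes $1,475.

Andrade: $1,100 | Kowalski: $825 | Okafor: $1,475 | Haddad: $850 | Becker: $1,050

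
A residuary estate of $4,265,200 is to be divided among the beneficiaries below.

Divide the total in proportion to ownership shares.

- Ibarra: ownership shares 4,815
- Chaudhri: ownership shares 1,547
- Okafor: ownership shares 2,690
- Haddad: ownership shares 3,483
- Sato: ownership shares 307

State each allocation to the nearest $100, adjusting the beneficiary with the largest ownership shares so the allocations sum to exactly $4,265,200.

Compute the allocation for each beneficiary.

Ibarra: $1,599,200 · Chaudhri: $513,800 · Okafor: $893,400 · Haddad: $1,156,800 · Sato: $102,000

Total ownership shares = 4,815 + 1,547 + 2,690 + 3,483 + 307 = 12,842.
Unrounded shares: Ibarra 1,599,200.90; Chaudhri 513,803.49; Okafor 893,426.88; Haddad 1,156,805.14; Sato 101,963.59.
At nearest $100: Ibarra $1,599,200; Chaudhri $513,800; Okafor $893,400; Haddad $1,156,800; Sato $102,000. Sum = $4,265,200.
No rounding difference to absorb.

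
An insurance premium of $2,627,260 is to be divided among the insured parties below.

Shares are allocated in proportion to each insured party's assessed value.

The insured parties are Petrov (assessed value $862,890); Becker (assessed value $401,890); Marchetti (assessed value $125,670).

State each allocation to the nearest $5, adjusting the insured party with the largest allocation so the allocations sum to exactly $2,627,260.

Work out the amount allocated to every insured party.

Combined assessed value = 1,390,450.
Proportional shares: Petrov 862,890/1,390,450 × $2,627,260 = 1,630,433.59; Becker 401,890/1,390,450 × $2,627,260 = 759,372.52; Marchetti 125,670/1,390,450 × $2,627,260 = 237,453.89.
At nearest $5: Petrov $1,630,435; Becker $759,375; Marchetti $237,455. Sum = $2,627,265.
Difference $2,627,260 − $2,627,265 = −$5 applied to largest allocation (Petrov): Petrov becomes $1,630,430.

Petrov: $1,630,430; Becker: $759,375; Marchetti: $237,455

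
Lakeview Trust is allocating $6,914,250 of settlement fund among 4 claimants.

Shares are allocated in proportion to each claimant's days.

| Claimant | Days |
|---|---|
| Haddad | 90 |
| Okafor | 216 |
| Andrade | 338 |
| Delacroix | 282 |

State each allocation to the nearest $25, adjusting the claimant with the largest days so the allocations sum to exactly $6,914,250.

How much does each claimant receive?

Haddad: $672,000; Okafor: $1,612,825; Andrade: $2,523,800; Delacroix: $2,105,625

Sum of days: 926.
Unrounded shares: Haddad 90/926 × $6,914,250 = 672,011.34; Okafor 216/926 × $6,914,250 = 1,612,827.21; Andrade 338/926 × $6,914,250 = 2,523,775.92; Delacroix 282/926 × $6,914,250 = 2,105,635.53.
At nearest $25: Haddad $672,000; Okafor $1,612,825; Andrade $2,523,775; Delacroix $2,105,625. Sum = $6,914,225.
Difference $6,914,250 − $6,914,225 = +$25 applied to largest days (Andrade): Andrade becomes $2,523,800.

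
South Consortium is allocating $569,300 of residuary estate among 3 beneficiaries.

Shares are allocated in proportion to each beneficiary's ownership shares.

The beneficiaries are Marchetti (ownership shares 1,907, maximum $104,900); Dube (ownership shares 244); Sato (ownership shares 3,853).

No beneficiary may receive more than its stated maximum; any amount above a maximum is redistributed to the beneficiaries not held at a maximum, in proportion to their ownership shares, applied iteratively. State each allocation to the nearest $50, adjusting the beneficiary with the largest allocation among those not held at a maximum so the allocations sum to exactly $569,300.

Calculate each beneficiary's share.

Marchetti: $104,900; Dube: $27,650; Sato: $436,750

Total ownership shares = 6,004.
Proportional shares (ignoring caps): Marchetti 180,821.97; Dube 23,136.11; Sato 365,341.92.
Cap binds for Marchetti ($104,900); remaining pool $464,400 reallocated over remaining ownership shares 4,097.
Remaining shares: Dube 27,657.70 → $27,650; Sato 436,742.30 → $436,750.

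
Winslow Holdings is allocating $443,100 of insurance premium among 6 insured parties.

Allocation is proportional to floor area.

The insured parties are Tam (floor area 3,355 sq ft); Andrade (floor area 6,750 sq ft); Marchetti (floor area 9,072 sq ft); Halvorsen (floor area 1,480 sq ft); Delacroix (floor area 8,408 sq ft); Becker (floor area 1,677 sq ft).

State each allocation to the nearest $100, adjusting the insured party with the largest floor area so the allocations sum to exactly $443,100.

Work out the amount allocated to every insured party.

Tam: $48,400 · Andrade: $97,300 · Marchetti: $130,700 · Halvorsen: $21,300 · Delacroix: $121,200 · Becker: $24,200

Combined floor area = 30,742.
Proportional shares: Tam 3,355/30,742 × $443,100 = 48,357.31; Andrade 6,750/30,742 × $443,100 = 97,291.17; Marchetti 9,072/30,742 × $443,100 = 130,759.33; Halvorsen 1,480/30,742 × $443,100 = 21,331.99; Delacroix 8,408/30,742 × $443,100 = 121,188.76; Becker 1,677/30,742 × $443,100 = 24,171.45.
Rounded to nearest $100: Tam $48,400; Andrade $97,300; Marchetti $130,800; Halvorsen $21,300; Delacroix $121,200; Becker $24,200. Sum = $443,200.
Difference $443,100 − $443,200 = −$100 applied to largest floor area (Marchetti): Marchetti becomes $130,700.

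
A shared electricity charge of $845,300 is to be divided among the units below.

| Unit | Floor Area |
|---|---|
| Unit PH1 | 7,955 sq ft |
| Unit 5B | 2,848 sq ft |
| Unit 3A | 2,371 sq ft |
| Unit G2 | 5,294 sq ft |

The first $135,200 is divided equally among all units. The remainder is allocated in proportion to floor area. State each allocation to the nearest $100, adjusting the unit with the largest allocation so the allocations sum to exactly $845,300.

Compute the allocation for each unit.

Equal tier: $135,200 ÷ 4 = $33,800 apiece.
Remainder $710,100 by floor area (total 18,468): Unit PH1 305,872.08 → $305,900; Unit 5B 109,506.43 → $109,500; Unit 3A 91,165.64 → $91,200; Unit G2 203,555.85 → $203,600.
Rounding difference −$100 on remainder applied to Unit PH1.
Totals: Unit PH1 $33,800 + $305,800 = $339,600; Unit 5B $33,800 + $109,500 = $143,300; Unit 3A $33,800 + $91,200 = $125,000; Unit G2 $33,800 + $203,600 = $237,400.

Unit PH1: $339,600 · Unit 5B: $143,300 · Unit 3A: $125,000 · Unit G2: $237,400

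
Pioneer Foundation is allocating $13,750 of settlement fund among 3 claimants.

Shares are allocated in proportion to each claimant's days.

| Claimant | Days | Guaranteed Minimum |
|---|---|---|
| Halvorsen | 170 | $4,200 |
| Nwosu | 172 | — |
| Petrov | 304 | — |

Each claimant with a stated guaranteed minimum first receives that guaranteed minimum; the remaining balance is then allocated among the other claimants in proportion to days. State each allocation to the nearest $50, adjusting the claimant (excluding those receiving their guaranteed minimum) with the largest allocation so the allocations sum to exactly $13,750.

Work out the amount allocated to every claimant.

Halvorsen: $4,200 · Nwosu: $3,450 · Petrov: $6,100

Guaranteed amounts: Halvorsen $4,200. Residual $9,550.
Residual split over remaining days 476: Nwosu 3,450.84 → $3,450; Petrov 6,099.16 → $6,100.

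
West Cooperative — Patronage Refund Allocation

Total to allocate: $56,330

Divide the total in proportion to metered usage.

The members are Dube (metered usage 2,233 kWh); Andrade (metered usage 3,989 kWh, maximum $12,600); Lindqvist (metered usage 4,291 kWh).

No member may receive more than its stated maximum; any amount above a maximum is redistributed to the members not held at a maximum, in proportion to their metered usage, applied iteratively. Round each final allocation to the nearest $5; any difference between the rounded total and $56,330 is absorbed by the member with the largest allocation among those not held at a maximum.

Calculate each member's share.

Dube: $14,970 | Andrade: $12,600 | Lindqvist: $28,760

Metered usage total: 10,513.
Proportional shares (ignoring caps): Dube 11,964.70; Andrade 21,373.57; Lindqvist 22,991.73.
Held at cap: Andrade ($12,600); residual $43,730 reallocated over remaining metered usage 6,524.
Remaining shares: Dube 14,967.67 → $14,970; Lindqvist 28,762.33 → $28,760.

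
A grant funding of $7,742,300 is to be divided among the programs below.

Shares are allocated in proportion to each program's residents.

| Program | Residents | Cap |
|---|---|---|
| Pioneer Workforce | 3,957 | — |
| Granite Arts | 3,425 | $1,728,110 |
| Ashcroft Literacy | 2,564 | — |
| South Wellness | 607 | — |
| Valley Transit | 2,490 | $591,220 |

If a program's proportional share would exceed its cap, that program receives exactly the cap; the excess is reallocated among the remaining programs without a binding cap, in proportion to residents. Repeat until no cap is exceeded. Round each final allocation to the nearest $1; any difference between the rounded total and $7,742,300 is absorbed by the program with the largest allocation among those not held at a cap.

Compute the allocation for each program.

Pioneer Workforce: $3,010,478; Granite Arts: $1,728,110; Ashcroft Literacy: $1,950,687; South Wellness: $461,805; Valley Transit: $591,220

Combined residents = 13,043.
Proportional shares (ignoring caps): Pioneer Workforce 2,348,867.68; Granite Arts 2,033,073.49; Ashcroft Literacy 1,521,985.52; South Wellness 360,314.05; Valley Transit 1,478,059.27.
Cap binds for Granite Arts ($1,728,110), Valley Transit ($591,220); balance $5,422,970 reallocated over remaining residents 7,128.
Redistributed shares: Pioneer Workforce 3,010,478.72 → $3,010,479; Ashcroft Literacy 1,950,686.74 → $1,950,687; South Wellness 461,804.54 → $461,805.
Rounding difference −$1 applied to Pioneer Workforce → $3,010,478.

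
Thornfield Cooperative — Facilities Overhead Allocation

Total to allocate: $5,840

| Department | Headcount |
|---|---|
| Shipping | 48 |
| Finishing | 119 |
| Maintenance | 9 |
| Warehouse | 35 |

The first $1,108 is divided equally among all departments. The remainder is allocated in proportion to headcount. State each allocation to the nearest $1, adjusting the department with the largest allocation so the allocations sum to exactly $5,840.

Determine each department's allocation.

Equal tier: $1,108 ÷ 4 = $277 apiece.
Remainder $4,732 by headcount (total 211): Shipping 1,076.47 → $1,076; Finishing 2,668.76 → $2,669; Maintenance 201.84 → $202; Warehouse 784.93 → $785.
Totals: Shipping $277 + $1,076 = $1,353; Finishing $277 + $2,669 = $2,946; Maintenance $277 + $202 = $479; Warehouse $277 + $785 = $1,062.

Shipping: $1,353; Finishing: $2,946; Maintenance: $479; Warehouse: $1,062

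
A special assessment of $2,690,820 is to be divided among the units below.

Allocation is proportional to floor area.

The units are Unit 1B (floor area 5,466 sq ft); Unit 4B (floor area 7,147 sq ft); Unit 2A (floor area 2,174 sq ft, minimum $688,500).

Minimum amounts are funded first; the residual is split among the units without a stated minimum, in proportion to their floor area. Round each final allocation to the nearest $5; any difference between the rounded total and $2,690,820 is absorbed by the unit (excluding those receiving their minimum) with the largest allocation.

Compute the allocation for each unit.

Unit 1B: $867,730 · Unit 4B: $1,134,590 · Unit 2A: $688,500

Minimums first: Unit 2A $688,500. Remaining pool $2,002,320.
Remaining pool split over remaining floor area 12,613: Unit 1B 867,730.21 → $867,730; Unit 4B 1,134,589.79 → $1,134,590.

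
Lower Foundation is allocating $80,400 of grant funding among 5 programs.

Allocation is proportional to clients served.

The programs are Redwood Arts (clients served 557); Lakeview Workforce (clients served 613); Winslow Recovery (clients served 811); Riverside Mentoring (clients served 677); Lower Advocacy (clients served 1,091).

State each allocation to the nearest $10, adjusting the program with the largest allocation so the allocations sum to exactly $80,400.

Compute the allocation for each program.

Total clients served = 3,749.
Raw shares: Redwood Arts 557/3,749 × $80,400 = 11,945.27; Lakeview Workforce 613/3,749 × $80,400 = 13,146.23; Winslow Recovery 811/3,749 × $80,400 = 17,392.48; Riverside Mentoring 677/3,749 × $80,400 = 14,518.75; Lower Advocacy 1,091/3,749 × $80,400 = 23,397.28.
Rounded to nearest $10: Redwood Arts $11,950; Lakeview Workforce $13,150; Winslow Recovery $17,390; Riverside Mentoring $14,520; Lower Advocacy $23,400. Sum = $80,410.
Difference $80,400 − $80,410 = −$10 applied to largest allocation (Lower Advocacy): Lower Advocacy becomes $23,390.

Redwood Arts: $11,950; Lakeview Workforce: $13,150; Winslow Recovery: $17,390; Riverside Mentoring: $14,520; Lower Advocacy: $23,390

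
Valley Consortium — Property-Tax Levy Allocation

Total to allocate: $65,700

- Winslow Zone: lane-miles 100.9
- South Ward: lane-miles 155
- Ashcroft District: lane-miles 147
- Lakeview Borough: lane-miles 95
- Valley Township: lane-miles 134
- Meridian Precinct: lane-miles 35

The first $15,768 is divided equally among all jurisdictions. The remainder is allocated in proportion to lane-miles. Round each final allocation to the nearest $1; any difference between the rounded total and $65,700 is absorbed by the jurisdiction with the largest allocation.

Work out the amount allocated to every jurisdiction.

Winslow Zone: $10,183 · South Ward: $14,232 · Ashcroft District: $13,634 · Lakeview Borough: $9,741 · Valley Township: $12,661 · Meridian Precinct: $5,249

$15,768 shared equally gives $2,628 per jurisdiction.
Remainder $49,932 by lane-miles (total 666.9): Winslow Zone 7,554.56 → $7,555; South Ward 11,605.13 → $11,605; Ashcroft District 11,006.15 → $11,006; Lakeview Borough 7,112.82 → $7,113; Valley Township 10,032.82 → $10,033; Meridian Precinct 2,620.51 → $2,621.
Rounding difference −$1 on remainder applied to South Ward.
Totals: Winslow Zone $2,628 + $7,555 = $10,183; South Ward $2,628 + $11,604 = $14,232; Ashcroft District $2,628 + $11,006 = $13,634; Lakeview Borough $2,628 + $7,113 = $9,741; Valley Township $2,628 + $10,033 = $12,661; Meridian Precinct $2,628 + $2,621 = $5,249.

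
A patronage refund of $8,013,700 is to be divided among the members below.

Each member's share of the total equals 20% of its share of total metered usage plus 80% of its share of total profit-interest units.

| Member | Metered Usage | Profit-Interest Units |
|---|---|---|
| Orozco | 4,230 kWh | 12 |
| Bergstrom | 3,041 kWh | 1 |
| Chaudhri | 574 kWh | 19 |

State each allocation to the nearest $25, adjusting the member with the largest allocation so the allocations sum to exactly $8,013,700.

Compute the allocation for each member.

Orozco: $3,268,300 | Bergstrom: $821,625 | Chaudhri: $3,923,775

Metered usage total 7,845; profit-interest units total 32.
Combined weights (20% metered usage + 80% profit-interest units): Orozco 0.4078; Bergstrom 0.1025; Chaudhri 0.4896.
Proportional shares: Orozco 3,268,302.50; Bergstrom 821,621.32; Chaudhri 3,923,776.18.
At nearest $25: Orozco $3,268,300; Bergstrom $821,625; Chaudhri $3,923,775. Sum = $8,013,700.
Sum already equals the total — no adjustment.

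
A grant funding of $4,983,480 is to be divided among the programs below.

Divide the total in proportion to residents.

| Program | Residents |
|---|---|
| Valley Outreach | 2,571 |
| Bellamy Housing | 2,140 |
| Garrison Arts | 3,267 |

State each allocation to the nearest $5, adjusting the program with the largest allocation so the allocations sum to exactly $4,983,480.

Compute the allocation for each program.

Combined residents = 7,978.
Unrounded shares: Valley Outreach 2,571/7,978 × $4,983,480 = 1,605,982.34; Bellamy Housing 2,140/7,978 × $4,983,480 = 1,336,756.98; Garrison Arts 3,267/7,978 × $4,983,480 = 2,040,740.68.
After rounding ($5): Valley Outreach $1,605,980; Bellamy Housing $1,336,755; Garrison Arts $2,040,740. Sum = $4,983,475.
Difference $4,983,480 − $4,983,475 = +$5 applied to largest allocation (Garrison Arts): Garrison Arts becomes $2,040,745.

Valley Outreach: $1,605,980 · Bellamy Housing: $1,336,755 · Garrison Arts: $2,040,745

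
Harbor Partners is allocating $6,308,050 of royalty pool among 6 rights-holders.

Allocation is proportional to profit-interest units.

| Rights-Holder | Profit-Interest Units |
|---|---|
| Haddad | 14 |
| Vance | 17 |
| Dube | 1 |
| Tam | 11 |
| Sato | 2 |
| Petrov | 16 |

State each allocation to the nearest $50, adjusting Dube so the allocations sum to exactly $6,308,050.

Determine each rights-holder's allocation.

Haddad: $1,447,750; Vance: $1,758,000; Dube: $103,450; Tam: $1,137,500; Sato: $206,800; Petrov: $1,654,550

Combined profit-interest units = 61.
Raw shares: Haddad 14/61 × $6,308,050 = 1,447,749.18; Vance 17/61 × $6,308,050 = 1,757,981.15; Dube 1/61 × $6,308,050 = 103,410.66; Tam 11/61 × $6,308,050 = 1,137,517.21; Sato 2/61 × $6,308,050 = 206,821.31; Petrov 16/61 × $6,308,050 = 1,654,570.49.
At nearest $50: Haddad $1,447,750; Vance $1,758,000; Dube $103,400; Tam $1,137,500; Sato $206,800; Petrov $1,654,550. Sum = $6,308,000.
Difference $6,308,050 − $6,308,000 = +$50 applied to Dube: Dube becomes $103,450.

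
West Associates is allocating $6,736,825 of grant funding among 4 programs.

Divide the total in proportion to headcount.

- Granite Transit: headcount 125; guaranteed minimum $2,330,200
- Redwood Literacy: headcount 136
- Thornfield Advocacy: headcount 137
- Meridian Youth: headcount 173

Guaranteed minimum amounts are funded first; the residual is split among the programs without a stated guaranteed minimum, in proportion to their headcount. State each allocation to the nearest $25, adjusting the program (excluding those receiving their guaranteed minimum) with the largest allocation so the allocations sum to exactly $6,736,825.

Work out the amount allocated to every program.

Granite Transit: $2,330,200; Redwood Literacy: $1,343,725; Thornfield Advocacy: $1,353,600; Meridian Youth: $1,709,300

Minimums first: Granite Transit $2,330,200. Residual $4,406,625.
Residual split over remaining headcount 446: Redwood Literacy 1,343,724.22 → $1,343,725; Thornfield Advocacy 1,353,604.54 → $1,353,600; Meridian Youth 1,709,296.24 → $1,709,300.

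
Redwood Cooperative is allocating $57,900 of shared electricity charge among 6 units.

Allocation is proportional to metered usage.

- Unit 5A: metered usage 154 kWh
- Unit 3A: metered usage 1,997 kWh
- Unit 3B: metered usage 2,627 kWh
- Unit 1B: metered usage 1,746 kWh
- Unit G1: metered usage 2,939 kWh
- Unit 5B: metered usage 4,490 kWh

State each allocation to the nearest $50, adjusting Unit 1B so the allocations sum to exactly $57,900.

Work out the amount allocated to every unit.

Unit 5A: $650; Unit 3A: $8,300; Unit 3B: $10,900; Unit 1B: $7,200; Unit G1: $12,200; Unit 5B: $18,650

Total metered usage = 13,953.
Pro-rata amounts: Unit 5A 154/13,953 × $57,900 = 639.05; Unit 3A 1,997/13,953 × $57,900 = 8,286.84; Unit 3B 2,627/13,953 × $57,900 = 10,901.12; Unit 1B 1,746/13,953 × $57,900 = 7,245.28; Unit G1 2,939/13,953 × $57,900 = 12,195.81; Unit 5B 4,490/13,953 × $57,900 = 18,631.91.
After rounding ($50): Unit 5A $650; Unit 3A $8,300; Unit 3B $10,900; Unit 1B $7,250; Unit G1 $12,200; Unit 5B $18,650. Sum = $57,950.
Difference $57,900 − $57,950 = −$50 applied to Unit 1B: Unit 1B becomes $7,200.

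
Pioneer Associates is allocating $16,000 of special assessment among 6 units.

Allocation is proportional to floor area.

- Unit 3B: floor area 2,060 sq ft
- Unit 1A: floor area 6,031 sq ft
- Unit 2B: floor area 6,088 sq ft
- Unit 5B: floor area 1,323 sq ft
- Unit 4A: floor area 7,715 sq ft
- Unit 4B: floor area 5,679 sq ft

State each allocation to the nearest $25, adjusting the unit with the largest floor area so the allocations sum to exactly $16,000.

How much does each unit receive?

Unit 3B: $1,150 · Unit 1A: $3,350 · Unit 2B: $3,375 · Unit 5B: $725 · Unit 4A: $4,250 · Unit 4B: $3,150

Floor area total: 28,896.
Raw shares: Unit 3B 2,060/28,896 × $16,000 = 1,140.64; Unit 1A 6,031/28,896 × $16,000 = 3,339.42; Unit 2B 6,088/28,896 × $16,000 = 3,370.99; Unit 5B 1,323/28,896 × $16,000 = 732.56; Unit 4A 7,715/28,896 × $16,000 = 4,271.87; Unit 4B 5,679/28,896 × $16,000 = 3,144.52.
At nearest $25: Unit 3B $1,150; Unit 1A $3,350; Unit 2B $3,375; Unit 5B $725; Unit 4A $4,275; Unit 4B $3,150. Sum = $16,025.
Difference $16,000 − $16,025 = −$25 applied to largest floor area (Unit 4A): Unit 4A becomes $4,250.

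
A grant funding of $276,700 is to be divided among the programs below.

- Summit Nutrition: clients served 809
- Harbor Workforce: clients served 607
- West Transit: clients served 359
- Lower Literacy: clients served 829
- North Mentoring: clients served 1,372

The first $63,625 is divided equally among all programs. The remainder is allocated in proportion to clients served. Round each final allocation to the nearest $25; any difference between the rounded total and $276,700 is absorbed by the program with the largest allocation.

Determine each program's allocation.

Summit Nutrition: $56,075 · Harbor Workforce: $45,250 · West Transit: $31,975 · Lower Literacy: $57,150 · North Mentoring: $86,250

First tranche $63,625 split equally: $12,725 each.
Remainder $213,075 by clients served (total 3,976): Summit Nutrition 43,354.55 → $43,350; Harbor Workforce 32,529.31 → $32,525; West Transit 19,238.91 → $19,250; Lower Literacy 44,426.35 → $44,425; North Mentoring 73,525.88 → $73,525.
Totals: Summit Nutrition $12,725 + $43,350 = $56,075; Harbor Workforce $12,725 + $32,525 = $45,250; West Transit $12,725 + $19,250 = $31,975; Lower Literacy $12,725 + $44,425 = $57,150; North Mentoring $12,725 + $73,525 = $86,250.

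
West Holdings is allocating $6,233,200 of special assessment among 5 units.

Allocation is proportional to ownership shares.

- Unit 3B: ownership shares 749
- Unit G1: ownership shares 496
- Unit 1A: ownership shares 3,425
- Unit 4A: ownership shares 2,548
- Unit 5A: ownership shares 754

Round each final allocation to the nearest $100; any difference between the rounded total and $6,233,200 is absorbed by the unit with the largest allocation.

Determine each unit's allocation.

Unit 3B: $585,600 | Unit G1: $387,800 | Unit 1A: $2,678,100 | Unit 4A: $1,992,200 | Unit 5A: $589,500

Sum of ownership shares: 7,972.
Unrounded shares: Unit 3B 749/7,972 × $6,233,200 = 585,633.07; Unit G1 496/7,972 × $6,233,200 = 387,815.76; Unit 1A 3,425/7,972 × $6,233,200 = 2,677,961.62; Unit 4A 2,548/7,972 × $6,233,200 = 1,992,247.06; Unit 5A 754/7,972 × $6,233,200 = 589,542.50.
After rounding ($100): Unit 3B $585,600; Unit G1 $387,800; Unit 1A $2,678,000; Unit 4A $1,992,200; Unit 5A $589,500. Sum = $6,233,100.
Difference $6,233,200 − $6,233,100 = +$100 applied to largest allocation (Unit 1A): Unit 1A becomes $2,678,100.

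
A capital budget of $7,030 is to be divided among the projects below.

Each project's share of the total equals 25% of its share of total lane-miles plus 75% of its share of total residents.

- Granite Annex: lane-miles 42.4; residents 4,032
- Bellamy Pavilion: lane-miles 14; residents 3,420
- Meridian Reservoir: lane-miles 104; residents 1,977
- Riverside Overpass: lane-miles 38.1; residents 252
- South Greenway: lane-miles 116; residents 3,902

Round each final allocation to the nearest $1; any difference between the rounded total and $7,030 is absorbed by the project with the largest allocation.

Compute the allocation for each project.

Granite Annex: $1,802 | Bellamy Pavilion: $1,406 | Meridian Reservoir: $1,349 | Riverside Overpass: $311 | South Greenway: $2,162

Lane-miles total 314.5; residents total 13,583.
Blended shares (25% lane-miles + 75% residents): Granite Annex 0.2563; Bellamy Pavilion 0.2000; Meridian Reservoir 0.1918; Riverside Overpass 0.0442; South Greenway 0.3077.
Unrounded shares: Granite Annex 1,802.04; Bellamy Pavilion 1,405.77; Meridian Reservoir 1,348.59; Riverside Overpass 310.73; South Greenway 2,162.87.
At nearest $1: Granite Annex $1,802; Bellamy Pavilion $1,406; Meridian Reservoir $1,349; Riverside Overpass $311; South Greenway $2,163. Sum = $7,031.
Difference $7,030 − $7,031 = −$1 applied to largest allocation (South Greenway): South Greenway becomes $2,162.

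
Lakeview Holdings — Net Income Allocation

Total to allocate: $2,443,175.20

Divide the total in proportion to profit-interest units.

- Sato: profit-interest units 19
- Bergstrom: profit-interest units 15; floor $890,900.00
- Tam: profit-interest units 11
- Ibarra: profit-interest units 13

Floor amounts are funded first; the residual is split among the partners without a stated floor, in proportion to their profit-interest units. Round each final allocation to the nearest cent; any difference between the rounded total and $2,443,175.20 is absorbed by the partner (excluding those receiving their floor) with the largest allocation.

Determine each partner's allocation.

Guaranteed amounts: Bergstrom $890,900.00. Remaining pool $1,552,275.20.
Remaining pool split over remaining profit-interest units 43: Sato 685,889.0419 → $685,889.04; Tam 397,093.6558 → $397,093.66; Ibarra 469,292.5023 → $469,292.50.

Sato: $685,889.04 | Bergstrom: $890,900.00 | Tam: $397,093.66 | Ibarra: $469,292.50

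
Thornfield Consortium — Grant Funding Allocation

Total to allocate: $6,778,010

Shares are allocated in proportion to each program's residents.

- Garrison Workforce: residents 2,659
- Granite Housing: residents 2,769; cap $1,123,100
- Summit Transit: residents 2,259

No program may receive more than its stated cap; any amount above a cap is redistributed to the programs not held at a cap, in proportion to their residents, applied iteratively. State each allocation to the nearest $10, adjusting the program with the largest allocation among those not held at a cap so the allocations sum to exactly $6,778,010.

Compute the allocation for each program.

Garrison Workforce: $3,057,420; Granite Housing: $1,123,100; Summit Transit: $2,597,490

Combined residents = 7,687.
Proportional shares (ignoring caps): Garrison Workforce 2,344,572.47; Granite Housing 2,441,564.94; Summit Transit 1,991,872.59.
Cap binds for Granite Housing ($1,123,100); residual $5,654,910 reallocated over remaining residents 4,918.
Shares after redistribution: Garrison Workforce 3,057,422.87 → $3,057,420; Summit Transit 2,597,487.13 → $2,597,490.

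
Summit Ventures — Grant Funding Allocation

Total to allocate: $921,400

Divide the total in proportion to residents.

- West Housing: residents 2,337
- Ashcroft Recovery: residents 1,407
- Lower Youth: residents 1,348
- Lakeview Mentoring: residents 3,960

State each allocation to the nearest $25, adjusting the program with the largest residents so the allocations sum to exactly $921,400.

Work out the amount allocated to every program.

West Housing: $237,875; Ashcroft Recovery: $143,225; Lower Youth: $137,200; Lakeview Mentoring: $403,100

Total residents = 9,052.
Proportional shares: West Housing 2,337/9,052 × $921,400 = 237,882.43; Ashcroft Recovery 1,407/9,052 × $921,400 = 143,218.05; Lower Youth 1,348/9,052 × $921,400 = 137,212.46; Lakeview Mentoring 3,960/9,052 × $921,400 = 403,087.05.
Rounded to nearest $25: West Housing $237,875; Ashcroft Recovery $143,225; Lower Youth $137,200; Lakeview Mentoring $403,075. Sum = $921,375.
Difference $921,400 − $921,375 = +$25 applied to largest residents (Lakeview Mentoring): Lakeview Mentoring becomes $403,100.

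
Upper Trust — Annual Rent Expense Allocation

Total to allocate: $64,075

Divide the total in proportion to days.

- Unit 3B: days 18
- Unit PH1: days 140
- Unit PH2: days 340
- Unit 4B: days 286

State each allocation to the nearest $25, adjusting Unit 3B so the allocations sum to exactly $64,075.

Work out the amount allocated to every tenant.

Total days = 784.
Raw shares: Unit 3B 18/784 × $64,075 = 1,471.11; Unit PH1 140/784 × $64,075 = 11,441.96; Unit PH2 340/784 × $64,075 = 27,787.63; Unit 4B 286/784 × $64,075 = 23,374.30.
Rounded to nearest $25: Unit 3B $1,475; Unit PH1 $11,450; Unit PH2 $27,800; Unit 4B $23,375. Sum = $64,100.
Difference $64,075 − $64,100 = −$25 applied to Unit 3B: Unit 3B becomes $1,450.

Unit 3B: $1,450; Unit PH1: $11,450; Unit PH2: $27,800; Unit 4B: $23,375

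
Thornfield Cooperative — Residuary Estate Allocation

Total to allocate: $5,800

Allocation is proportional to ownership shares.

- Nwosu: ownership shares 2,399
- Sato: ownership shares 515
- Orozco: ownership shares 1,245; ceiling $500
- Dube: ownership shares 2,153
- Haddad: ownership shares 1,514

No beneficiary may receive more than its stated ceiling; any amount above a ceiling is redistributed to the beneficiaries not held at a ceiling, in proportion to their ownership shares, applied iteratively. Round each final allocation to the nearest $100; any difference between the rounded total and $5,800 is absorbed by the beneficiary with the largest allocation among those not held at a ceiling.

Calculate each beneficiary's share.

Sum of ownership shares: 7,826.
Unconstrained shares: Nwosu 1,777.95; Sato 381.68; Orozco 922.69; Dube 1,595.63; Haddad 1,122.05.
Capped: Orozco ($500); residual $5,300 reallocated over remaining ownership shares 6,581.
Redistributed shares: Nwosu 1,932.03 → $1,900; Sato 414.75 → $400; Dube 1,733.92 → $1,700; Haddad 1,219.30 → $1,200.
Rounding difference +$100 applied to Nwosu → $2,000.

Nwosu: $2,000 · Sato: $400 · Orozco: $500 · Dube: $1,700 · Haddad: $1,200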